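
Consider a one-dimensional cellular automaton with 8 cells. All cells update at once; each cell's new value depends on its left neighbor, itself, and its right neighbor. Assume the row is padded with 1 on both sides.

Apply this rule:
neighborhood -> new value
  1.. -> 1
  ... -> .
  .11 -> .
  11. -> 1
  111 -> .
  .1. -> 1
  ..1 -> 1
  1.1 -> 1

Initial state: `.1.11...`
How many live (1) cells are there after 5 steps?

111.11.1
..11.11.
11.11.11
.11.11..
1.11.111
count of 1: 6

6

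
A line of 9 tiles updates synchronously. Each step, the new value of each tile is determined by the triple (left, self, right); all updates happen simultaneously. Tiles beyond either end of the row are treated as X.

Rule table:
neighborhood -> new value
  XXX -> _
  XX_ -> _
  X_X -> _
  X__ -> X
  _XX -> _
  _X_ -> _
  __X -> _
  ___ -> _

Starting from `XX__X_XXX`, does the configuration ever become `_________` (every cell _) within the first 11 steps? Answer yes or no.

__X______
X__X_____
_X__X____
__X__X___
X__X__X__
_X__X__X_
__X__X___  (repeats step 4; period 3)
step 11: X__X__X__
step 11 is X__X__X__, still not uniform _

no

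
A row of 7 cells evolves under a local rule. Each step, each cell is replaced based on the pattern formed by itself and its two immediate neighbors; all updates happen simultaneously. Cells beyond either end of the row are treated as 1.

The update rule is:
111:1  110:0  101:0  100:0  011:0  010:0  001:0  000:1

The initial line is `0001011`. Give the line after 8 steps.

0011100

0100001
0001100
0100000
0001110
0100100
0000000
0111110
0011100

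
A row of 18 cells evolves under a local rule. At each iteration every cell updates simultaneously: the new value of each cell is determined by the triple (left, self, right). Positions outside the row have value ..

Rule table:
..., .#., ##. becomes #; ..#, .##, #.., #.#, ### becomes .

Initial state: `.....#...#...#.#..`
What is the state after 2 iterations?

####.#.#.#.#.#.#.#
...#.#.#.#.#.#.#.#

...#.#.#.#.#.#.#.#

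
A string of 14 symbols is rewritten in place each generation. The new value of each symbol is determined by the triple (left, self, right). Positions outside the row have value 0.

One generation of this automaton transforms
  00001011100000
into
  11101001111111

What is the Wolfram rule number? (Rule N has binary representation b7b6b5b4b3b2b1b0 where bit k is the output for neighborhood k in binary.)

position 7: 111 → 1  (bit 7 = 1)
position 8: 110 → 1  (bit 6 = 1)
position 5: 101 → 0  (bit 5 = 0)
position 9: 100 → 1  (bit 4 = 1)
position 6: 011 → 0  (bit 3 = 0)
position 4: 010 → 1  (bit 2 = 1)
position 3: 001 → 0  (bit 1 = 0)
position 0: 000 → 1  (bit 0 = 1)
bits b7..b0 = 11010101 = 213

213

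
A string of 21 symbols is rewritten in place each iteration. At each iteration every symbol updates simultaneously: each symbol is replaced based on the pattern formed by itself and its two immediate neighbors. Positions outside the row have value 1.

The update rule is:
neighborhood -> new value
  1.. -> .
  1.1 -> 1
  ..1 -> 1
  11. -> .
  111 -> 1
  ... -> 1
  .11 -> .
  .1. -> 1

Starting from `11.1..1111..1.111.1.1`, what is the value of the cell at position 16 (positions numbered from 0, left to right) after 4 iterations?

1

iteration 1: 1.11.1.11..111.1.111.
iteration 2: .1..111...1.1.111.1.1
iteration 3: 11.1.1..111111.1.111.
iteration 4: 1.1111.1.1111.111.1.1
position 16 holds 1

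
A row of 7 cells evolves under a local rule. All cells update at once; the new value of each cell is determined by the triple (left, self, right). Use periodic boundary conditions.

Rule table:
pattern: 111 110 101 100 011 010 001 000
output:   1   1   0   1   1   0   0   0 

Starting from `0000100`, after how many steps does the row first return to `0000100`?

7

0000010
0000001
1000000
0100000
0010000
0001000
0000100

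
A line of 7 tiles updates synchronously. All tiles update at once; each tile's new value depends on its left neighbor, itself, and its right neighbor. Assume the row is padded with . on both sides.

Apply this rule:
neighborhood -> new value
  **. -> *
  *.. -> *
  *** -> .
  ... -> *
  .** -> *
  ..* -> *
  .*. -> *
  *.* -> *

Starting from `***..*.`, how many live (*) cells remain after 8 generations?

*.*****
***...*
*.*****  (repeats generation 1; period 2)
generation 8: ***...*
count of *: 4

4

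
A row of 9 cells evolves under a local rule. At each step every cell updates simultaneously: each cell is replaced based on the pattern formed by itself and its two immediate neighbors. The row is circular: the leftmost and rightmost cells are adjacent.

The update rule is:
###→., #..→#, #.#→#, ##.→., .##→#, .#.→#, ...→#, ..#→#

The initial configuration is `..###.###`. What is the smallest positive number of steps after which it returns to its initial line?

18

step 1: ###..##..
step 2: #..###.##
step 3: .###..##.
step 4: ##..###.#
step 5: ..###..##
step 6: ###..###.
step 7: #..###..#
step 8: .###..###
step 9: ##..###..
step 10: #.###..##
step 11: .##..###.
step 12: ##.###..#
step 13: ..##..###
step 14: ###.###..
step 15: #..##..##
step 16: .###.###.
step 17: ##..##..#
step 18: ..###.###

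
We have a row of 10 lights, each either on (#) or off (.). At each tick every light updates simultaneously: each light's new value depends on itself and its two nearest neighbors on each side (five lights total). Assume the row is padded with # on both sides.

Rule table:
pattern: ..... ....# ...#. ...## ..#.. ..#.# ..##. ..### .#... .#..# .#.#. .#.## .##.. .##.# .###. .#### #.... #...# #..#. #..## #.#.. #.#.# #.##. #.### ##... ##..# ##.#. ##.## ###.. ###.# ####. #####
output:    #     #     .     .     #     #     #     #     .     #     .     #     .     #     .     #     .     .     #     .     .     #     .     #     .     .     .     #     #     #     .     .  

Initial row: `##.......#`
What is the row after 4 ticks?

tick 1: .#..####.#
tick 2: ..#.##.###
tick 3: .###.####.
tick 4: ##.####.##

##.####.##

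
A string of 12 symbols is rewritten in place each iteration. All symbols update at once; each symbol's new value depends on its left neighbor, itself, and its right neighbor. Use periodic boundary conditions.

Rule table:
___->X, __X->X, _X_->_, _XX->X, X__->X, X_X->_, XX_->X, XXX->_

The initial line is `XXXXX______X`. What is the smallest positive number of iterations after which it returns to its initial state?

2

____XXXXXXXX
XXXXX______X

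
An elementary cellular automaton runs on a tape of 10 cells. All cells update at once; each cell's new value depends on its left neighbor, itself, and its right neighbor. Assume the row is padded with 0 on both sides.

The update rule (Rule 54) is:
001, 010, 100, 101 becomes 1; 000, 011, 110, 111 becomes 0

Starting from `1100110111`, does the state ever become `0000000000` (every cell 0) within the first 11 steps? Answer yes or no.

step 1: 0011001000
step 2: 0100111100
step 3: 1111000010
step 4: 0000100111
step 5: 0001111000
step 6: 0010000100
step 7: 0111001110
step 8: 1000110001
step 9: 1101001011
step 10: 0011111100
step 11: 0100000010
step 11 is 0100000010, still not uniform 0

no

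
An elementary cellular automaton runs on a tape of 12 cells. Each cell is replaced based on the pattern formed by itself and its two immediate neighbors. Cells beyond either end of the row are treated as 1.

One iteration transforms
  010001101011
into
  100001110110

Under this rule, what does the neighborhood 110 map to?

1

At position 6 the neighborhood is 110; the next row has 1 there.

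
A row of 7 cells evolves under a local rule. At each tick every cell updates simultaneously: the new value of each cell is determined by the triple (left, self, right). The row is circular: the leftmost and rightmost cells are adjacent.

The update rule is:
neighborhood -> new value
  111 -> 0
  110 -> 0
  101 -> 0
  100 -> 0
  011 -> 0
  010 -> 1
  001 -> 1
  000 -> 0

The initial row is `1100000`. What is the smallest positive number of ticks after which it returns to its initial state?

14

0000001
0000011
0000100
0001100
0010000
0110000
1000000
1000001
0000010
0000110
0001000
0011000
0100000
1100000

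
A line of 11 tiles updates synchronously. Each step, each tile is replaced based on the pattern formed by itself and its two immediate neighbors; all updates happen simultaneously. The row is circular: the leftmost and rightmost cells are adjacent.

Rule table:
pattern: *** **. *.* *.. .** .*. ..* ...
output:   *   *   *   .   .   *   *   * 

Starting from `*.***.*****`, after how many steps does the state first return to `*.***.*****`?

step 1: **.***.****
step 2: ***.***.***
step 3: ****.***.**
step 4: *****.***.*
step 5: ******.***.
step 6: .******.***
step 7: *.******.**
step 8: **.******.*
step 9: ***.******.
step 10: .***.******
step 11: *.***.*****

11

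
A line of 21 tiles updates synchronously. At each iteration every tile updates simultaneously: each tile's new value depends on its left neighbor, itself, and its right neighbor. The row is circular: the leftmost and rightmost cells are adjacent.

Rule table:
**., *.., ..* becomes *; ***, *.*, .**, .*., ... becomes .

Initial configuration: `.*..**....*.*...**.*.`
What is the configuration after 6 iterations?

*.**.**..*...*.*.*..*
*..*..***.*.*.....**.
.**.**..*....*...*.*.
*.*..***.*..*.*.*...*
*..**..*..**.....*.*.
.**.***.**.**...*....

.**.***.**.**...*....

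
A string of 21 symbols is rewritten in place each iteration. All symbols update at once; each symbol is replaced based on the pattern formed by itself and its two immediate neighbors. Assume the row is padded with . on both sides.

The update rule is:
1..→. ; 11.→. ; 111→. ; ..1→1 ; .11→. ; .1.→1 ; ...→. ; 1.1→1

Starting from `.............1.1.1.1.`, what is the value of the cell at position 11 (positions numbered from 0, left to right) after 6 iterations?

.

............11111111.
...........1.........
..........11.........
.........1...........
........11...........
.......1.............
position 11 holds .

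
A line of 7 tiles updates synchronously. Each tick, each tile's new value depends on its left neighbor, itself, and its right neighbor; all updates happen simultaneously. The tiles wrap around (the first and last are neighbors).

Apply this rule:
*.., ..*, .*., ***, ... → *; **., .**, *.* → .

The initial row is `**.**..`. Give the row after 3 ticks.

.....**
*****..
.***.**

.***.**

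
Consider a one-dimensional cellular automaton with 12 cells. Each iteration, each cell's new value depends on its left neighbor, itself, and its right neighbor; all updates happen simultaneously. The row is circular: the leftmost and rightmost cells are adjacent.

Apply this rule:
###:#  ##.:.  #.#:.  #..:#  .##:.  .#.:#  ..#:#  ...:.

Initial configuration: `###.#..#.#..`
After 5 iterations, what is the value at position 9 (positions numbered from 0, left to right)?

#

.#..####.###
.###.##...#.
#.#....#.###
..##..##..##
##..##..##..
position 9 holds #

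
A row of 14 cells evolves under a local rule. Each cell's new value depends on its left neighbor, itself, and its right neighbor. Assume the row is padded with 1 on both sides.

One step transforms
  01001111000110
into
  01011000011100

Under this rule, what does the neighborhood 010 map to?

At position 1 the neighborhood is 010; the next row has 1 there.

1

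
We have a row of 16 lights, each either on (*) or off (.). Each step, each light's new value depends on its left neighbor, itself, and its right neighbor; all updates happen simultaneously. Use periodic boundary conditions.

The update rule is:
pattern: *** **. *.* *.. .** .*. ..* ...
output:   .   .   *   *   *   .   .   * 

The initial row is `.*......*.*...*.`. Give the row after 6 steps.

..*****..*.**..*
*.*....*..**.*..
.*.***..*.*.*.*.
..**..*..*.*.*.*
*.*.*..*..*.*.*.
.*.*.*..*..*.*.*

.*.*.*..*..*.*.*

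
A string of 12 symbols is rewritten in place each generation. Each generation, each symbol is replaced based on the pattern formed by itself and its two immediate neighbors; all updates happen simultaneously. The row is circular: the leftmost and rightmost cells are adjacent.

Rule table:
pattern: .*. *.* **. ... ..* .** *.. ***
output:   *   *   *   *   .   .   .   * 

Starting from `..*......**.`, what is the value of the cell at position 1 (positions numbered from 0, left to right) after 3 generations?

*

*.*.****..*.
****.***..**
*****.**...*
position 1 holds *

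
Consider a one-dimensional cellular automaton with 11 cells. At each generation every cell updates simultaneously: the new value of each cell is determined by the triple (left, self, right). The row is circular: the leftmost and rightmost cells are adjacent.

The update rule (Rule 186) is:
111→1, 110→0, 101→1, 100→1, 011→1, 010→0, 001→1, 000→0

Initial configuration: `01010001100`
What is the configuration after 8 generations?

10101011010
01010110101
10101101010
01011010101
10110101010
01101010101
11010101010
10101010101

10101010101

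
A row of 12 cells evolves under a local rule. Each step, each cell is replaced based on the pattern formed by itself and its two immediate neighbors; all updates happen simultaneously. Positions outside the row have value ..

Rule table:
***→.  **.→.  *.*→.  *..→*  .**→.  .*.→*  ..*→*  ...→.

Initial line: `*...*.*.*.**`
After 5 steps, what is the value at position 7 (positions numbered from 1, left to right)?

*

step 1: **.**.*.*...
step 2: ......*.**..
step 3: .....**...*.
step 4: ....*..*.***
step 5: ...*****....
position 7 holds *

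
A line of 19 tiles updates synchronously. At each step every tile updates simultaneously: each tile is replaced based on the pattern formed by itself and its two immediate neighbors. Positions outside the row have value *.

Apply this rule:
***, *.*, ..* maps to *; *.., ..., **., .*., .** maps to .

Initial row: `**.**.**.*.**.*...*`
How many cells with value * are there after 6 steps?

8

*.*..*..*.*..*...*.
.*..*..*.*..*...*.*
*..*..*.*..*...*.*.
..*..*.*..*...*.*.*
.*..*.*..*...*.*.*.
*..*.*..*...*.*.*.*
count of *: 8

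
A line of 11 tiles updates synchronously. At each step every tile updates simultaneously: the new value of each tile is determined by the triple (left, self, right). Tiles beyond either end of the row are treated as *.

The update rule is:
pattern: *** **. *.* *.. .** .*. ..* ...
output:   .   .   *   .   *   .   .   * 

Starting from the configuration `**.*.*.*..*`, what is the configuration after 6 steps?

..*..*.*.**

step 1: ..*.*.*...*
step 2: ...*.*..*.*
step 3: .*..*....**
step 4: *.....**.*.
step 5: ..***.*.*.*
step 6: ..*..*.*.**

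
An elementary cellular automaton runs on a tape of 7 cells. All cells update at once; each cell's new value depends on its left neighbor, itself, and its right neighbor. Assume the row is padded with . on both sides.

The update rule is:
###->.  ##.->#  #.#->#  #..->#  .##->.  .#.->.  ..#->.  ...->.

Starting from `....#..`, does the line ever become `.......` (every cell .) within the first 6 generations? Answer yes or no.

.....#.
......#
.......
all cells are . at generation 3

yes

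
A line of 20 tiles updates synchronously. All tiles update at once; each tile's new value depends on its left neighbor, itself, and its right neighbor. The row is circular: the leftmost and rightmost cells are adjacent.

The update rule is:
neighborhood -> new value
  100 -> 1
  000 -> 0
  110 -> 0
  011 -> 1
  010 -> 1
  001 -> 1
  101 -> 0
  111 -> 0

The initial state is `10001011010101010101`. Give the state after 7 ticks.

01011111001100010101

01011010010101010101
01010011110101010101
01011110000101010101
01010001001101010101
01011011111001010101
01010010000111010101
01011111001100010101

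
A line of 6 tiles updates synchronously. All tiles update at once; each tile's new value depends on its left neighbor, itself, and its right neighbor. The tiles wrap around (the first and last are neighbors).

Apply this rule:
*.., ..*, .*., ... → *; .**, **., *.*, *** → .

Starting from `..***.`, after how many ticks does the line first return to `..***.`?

**...*
..***.

2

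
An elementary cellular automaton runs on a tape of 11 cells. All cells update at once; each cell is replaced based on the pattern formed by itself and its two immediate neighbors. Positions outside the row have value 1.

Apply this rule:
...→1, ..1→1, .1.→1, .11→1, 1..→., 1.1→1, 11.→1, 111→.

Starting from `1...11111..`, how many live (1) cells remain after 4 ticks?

6

1.111...1.1
111.1.11111
..11111....
.11...1.111
count of 1: 6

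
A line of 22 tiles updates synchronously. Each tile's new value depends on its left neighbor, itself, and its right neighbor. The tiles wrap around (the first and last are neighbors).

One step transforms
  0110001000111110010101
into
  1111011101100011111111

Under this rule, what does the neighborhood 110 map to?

At position 2 the neighborhood is 110; the next row has 1 there.

1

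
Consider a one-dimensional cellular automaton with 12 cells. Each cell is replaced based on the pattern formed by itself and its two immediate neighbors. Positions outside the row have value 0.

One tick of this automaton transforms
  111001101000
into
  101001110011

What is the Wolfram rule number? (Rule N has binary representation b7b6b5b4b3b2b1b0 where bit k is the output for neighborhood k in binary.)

105

position 1: 111 → 0  (bit 7 = 0)
position 2: 110 → 1  (bit 6 = 1)
position 7: 101 → 1  (bit 5 = 1)
position 3: 100 → 0  (bit 4 = 0)
position 0: 011 → 1  (bit 3 = 1)
position 8: 010 → 0  (bit 2 = 0)
position 4: 001 → 0  (bit 1 = 0)
position 10: 000 → 1  (bit 0 = 1)
bits b7..b0 = 01101001 = 105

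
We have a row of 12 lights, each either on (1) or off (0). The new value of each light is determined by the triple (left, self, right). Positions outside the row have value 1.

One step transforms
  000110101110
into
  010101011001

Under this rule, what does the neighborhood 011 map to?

1

At position 3 the neighborhood is 011; the next row has 1 there.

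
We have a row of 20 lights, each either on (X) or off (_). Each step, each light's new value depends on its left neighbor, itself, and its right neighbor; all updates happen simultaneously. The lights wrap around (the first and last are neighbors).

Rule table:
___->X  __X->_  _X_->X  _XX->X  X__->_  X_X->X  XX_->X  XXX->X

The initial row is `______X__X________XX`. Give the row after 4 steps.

_XXXX_X__X_XXXXXX_XX
XXXXXXX__XXXXXXXXXXX
XXXXXXX__XXXXXXXXXXX  (fixed point — unchanged through step 4)

XXXXXXX__XXXXXXXXXXX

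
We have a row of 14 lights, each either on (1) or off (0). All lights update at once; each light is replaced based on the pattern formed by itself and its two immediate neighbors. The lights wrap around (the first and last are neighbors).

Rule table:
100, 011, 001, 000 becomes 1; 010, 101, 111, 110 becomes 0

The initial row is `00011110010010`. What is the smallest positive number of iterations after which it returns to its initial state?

11110001101101
00001111001001
11111000110110
10000111100100
01111100011011
01000011110010
10111110001101
00100001111001
11011111000110
10010000111100
01101111100011
01001000011110
10110111110001
00100100001111
11011011111000
10010010000111
01101101111100
11001001000011
00110110111110
11100100100001
00011011011111
11110010010000
10001101101111
01111001001000
11000110110111
00111100100100
11100011011011
00011110010010

28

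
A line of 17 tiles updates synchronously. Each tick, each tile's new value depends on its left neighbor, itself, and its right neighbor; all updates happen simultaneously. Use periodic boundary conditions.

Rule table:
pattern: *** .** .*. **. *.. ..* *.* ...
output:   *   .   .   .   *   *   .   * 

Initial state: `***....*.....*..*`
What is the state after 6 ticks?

*.******.***...**

**.****.*****.**.
....**...***.....
****..***.*.*****
***.**.*.....****
**......*****.***
*.******.***...**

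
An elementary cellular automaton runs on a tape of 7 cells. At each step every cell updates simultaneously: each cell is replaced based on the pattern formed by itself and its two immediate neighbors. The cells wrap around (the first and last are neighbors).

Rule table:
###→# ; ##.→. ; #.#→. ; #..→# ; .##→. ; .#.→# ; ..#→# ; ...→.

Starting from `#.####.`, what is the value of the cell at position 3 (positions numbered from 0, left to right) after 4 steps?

#..##..
###..##
##.##.#
#......
position 3 holds .

.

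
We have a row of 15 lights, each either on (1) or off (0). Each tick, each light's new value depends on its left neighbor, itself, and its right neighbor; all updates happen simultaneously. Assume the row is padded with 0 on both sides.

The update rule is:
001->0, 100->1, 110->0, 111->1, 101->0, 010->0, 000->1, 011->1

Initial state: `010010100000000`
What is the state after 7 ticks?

001110011010101

tick 1: 001000011111111
tick 2: 100111011111110
tick 3: 010110011111101
tick 4: 000101011111000
tick 5: 110000011110111
tick 6: 101111011100110
tick 7: 001110011010101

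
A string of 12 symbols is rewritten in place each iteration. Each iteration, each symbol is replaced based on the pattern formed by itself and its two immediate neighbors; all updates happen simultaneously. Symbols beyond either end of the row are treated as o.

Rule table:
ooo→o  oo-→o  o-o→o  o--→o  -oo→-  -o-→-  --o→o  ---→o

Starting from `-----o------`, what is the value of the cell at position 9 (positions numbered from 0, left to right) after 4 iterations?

o

ooooo-oooooo
oooooo-ooooo
ooooooo-oooo
oooooooo-ooo
position 9 holds o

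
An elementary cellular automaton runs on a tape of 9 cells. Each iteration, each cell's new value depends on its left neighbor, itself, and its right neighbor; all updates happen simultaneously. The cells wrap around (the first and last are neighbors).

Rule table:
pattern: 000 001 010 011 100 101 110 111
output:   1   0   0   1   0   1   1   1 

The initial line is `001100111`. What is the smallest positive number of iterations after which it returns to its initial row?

1

001100111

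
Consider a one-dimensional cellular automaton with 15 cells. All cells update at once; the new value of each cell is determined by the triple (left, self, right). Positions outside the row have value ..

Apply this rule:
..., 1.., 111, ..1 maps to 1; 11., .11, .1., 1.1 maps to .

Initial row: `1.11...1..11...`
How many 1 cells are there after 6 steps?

....111.11..111
1111.1....11.1.
.11...1111....1
1..111.11.1111.
.11.1......11.1
1....111111....
count of 1: 7

7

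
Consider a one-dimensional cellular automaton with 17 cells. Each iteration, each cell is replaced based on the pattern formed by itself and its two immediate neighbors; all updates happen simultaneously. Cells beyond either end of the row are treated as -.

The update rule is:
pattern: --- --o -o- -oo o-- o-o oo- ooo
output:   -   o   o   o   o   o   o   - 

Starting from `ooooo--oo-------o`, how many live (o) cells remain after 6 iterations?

o---oooooo-----oo
oo-oo----oo---ooo
oooooo--oooo-oo-o
o----oooo--oooooo
oo--oo--oooo----o
ooooooooo--oo--oo
count of o: 13

13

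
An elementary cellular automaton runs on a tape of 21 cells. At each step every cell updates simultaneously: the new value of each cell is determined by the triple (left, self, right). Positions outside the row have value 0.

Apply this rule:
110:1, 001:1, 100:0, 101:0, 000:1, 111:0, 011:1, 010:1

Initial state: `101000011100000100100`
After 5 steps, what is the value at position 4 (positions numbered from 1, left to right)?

101011110101111101101
101010010101000101101
101010110101011101101
101010110101010101101
101010110101010101101
position 4 holds 0

0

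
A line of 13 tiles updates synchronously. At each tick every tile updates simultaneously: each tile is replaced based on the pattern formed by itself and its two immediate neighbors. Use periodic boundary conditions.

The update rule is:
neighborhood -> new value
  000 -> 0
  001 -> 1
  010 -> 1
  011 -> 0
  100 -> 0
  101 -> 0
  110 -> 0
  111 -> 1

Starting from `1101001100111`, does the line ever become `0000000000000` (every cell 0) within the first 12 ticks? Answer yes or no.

no

tick 1: 1001010001011
tick 2: 0011010011001
tick 3: 0100010100011
tick 4: 0100110100100
tick 5: 1101000101100
tick 6: 0001001100001
tick 7: 0011010000011
tick 8: 0100010000100
tick 9: 1100110001100
tick 10: 0001000010001
tick 11: 0011000110011
tick 12: 0100001000100
tick 12 is 0100001000100, still not uniform 0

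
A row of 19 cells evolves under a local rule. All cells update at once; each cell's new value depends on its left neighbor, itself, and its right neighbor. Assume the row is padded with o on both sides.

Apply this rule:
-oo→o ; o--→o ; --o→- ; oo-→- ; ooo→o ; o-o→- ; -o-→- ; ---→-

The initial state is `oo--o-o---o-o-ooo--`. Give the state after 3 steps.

o---o----o-----o---

step 1: o-o----o------oo-o-
step 2: ---o----o-----o----
step 3: o---o----o-----o---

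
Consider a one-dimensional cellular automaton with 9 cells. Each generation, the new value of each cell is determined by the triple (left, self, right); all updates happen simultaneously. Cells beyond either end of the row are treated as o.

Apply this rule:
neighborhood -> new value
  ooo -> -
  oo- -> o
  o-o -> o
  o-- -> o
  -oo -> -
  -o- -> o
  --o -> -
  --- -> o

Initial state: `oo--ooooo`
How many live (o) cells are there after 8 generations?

5

generation 1: -oo------
generation 2: o-oooooo-
generation 3: oo-----oo
generation 4: -ooooo---
generation 5: o----ooo-
generation 6: oooo---oo
generation 7: ---ooo---
generation 8: oo---ooo-
count of o: 5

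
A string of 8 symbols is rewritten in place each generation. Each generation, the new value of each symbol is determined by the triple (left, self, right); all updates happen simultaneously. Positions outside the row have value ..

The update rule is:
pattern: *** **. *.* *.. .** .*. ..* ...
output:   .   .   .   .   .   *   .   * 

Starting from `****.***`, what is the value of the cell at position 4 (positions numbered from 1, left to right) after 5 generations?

.

generation 1: ........
generation 2: ********
generation 3: ........  (repeats generation 1; period 2)
generation 5: ........
position 4 holds .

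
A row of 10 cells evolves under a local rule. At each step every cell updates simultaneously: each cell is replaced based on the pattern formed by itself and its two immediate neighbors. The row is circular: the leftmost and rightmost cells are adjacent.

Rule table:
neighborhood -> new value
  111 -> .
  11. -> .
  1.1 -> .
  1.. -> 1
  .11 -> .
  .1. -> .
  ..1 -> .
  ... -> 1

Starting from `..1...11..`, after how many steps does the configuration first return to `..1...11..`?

step 1: 1..11...11
step 2: .1...11...
step 3: ..11...111
step 4: 1...11....
step 5: .11...111.
step 6: ...11....1
step 7: 11...111..
step 8: ..11....1.
step 9: 1...111..1
step 10: .11....1..
step 11: ...111..11
step 12: 11....1...
step 13: ..111..11.
step 14: 1....1...1
step 15: .111..11..
step 16: ....1...11
step 17: 111..11...
step 18: ...1...11.
step 19: 11..11...1
step 20: ..1...11..

20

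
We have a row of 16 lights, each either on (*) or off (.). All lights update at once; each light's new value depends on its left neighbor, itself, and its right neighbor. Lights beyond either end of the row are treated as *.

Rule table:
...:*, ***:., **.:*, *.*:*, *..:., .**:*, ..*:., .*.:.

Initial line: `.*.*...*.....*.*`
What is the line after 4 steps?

*.*..*...***..**
**.....*.*.*..*.
.*.***..*.*....*
*.**.*...*..**.*

*.**.*...*..**.*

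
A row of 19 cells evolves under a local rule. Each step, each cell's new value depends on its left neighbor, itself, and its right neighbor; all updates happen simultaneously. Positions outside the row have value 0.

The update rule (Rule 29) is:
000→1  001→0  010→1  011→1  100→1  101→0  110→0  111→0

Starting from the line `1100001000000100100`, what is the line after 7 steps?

step 1: 1011101111110110111
step 2: 1010001000000100100
step 3: 1011101111110110111  (repeats step 1; period 2)
step 7: 1011101111110110111

1011101111110110111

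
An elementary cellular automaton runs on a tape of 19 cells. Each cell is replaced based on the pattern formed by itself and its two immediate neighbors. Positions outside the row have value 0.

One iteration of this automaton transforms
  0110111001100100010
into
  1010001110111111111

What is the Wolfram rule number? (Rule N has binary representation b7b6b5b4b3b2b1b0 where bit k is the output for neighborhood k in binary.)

position 5: 111 → 0  (bit 7 = 0)
position 2: 110 → 1  (bit 6 = 1)
position 3: 101 → 0  (bit 5 = 0)
position 7: 100 → 1  (bit 4 = 1)
position 1: 011 → 0  (bit 3 = 0)
position 13: 010 → 1  (bit 2 = 1)
position 0: 001 → 1  (bit 1 = 1)
position 15: 000 → 1  (bit 0 = 1)
bits b7..b0 = 01010111 = 87

87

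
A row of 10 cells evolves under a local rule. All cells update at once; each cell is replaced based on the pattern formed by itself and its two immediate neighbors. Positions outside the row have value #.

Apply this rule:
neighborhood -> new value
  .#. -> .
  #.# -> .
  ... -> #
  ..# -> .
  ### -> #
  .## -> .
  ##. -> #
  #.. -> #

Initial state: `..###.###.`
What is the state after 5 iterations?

iteration 1: #..##..##.
iteration 2: ##..##..#.
iteration 3: ###..##...
iteration 4: ####..###.
iteration 5: #####..##.

#####..##.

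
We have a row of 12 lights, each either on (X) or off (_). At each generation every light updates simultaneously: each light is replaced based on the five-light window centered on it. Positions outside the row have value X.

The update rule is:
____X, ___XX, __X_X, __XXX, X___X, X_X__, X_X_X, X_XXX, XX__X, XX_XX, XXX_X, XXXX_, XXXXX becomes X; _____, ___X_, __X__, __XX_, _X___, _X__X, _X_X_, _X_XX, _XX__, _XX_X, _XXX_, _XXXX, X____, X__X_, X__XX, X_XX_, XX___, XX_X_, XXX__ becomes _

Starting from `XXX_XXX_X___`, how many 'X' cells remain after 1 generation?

9

XXXXX_X_X_XX
count of X: 9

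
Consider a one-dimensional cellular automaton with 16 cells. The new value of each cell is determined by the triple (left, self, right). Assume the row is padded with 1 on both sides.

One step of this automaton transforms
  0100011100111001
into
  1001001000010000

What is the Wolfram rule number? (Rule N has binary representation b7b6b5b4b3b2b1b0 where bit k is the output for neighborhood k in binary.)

161

position 6: 111 → 1  (bit 7 = 1)
position 7: 110 → 0  (bit 6 = 0)
position 0: 101 → 1  (bit 5 = 1)
position 2: 100 → 0  (bit 4 = 0)
position 5: 011 → 0  (bit 3 = 0)
position 1: 010 → 0  (bit 2 = 0)
position 4: 001 → 0  (bit 1 = 0)
position 3: 000 → 1  (bit 0 = 1)
bits b7..b0 = 10100001 = 161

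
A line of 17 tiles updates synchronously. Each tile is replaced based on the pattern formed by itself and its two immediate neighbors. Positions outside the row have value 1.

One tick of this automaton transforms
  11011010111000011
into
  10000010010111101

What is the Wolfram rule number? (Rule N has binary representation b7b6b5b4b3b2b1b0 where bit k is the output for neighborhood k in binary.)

151

position 0: 111 → 1  (bit 7 = 1)
position 1: 110 → 0  (bit 6 = 0)
position 2: 101 → 0  (bit 5 = 0)
position 11: 100 → 1  (bit 4 = 1)
position 3: 011 → 0  (bit 3 = 0)
position 6: 010 → 1  (bit 2 = 1)
position 14: 001 → 1  (bit 1 = 1)
position 12: 000 → 1  (bit 0 = 1)
bits b7..b0 = 10010111 = 151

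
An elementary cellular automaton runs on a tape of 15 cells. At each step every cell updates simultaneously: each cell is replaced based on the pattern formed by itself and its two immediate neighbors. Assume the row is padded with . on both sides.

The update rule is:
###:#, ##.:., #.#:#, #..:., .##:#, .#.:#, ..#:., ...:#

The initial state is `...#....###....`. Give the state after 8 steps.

##.#.##.##..###
#.####.##...##.
#####.##..#.#..
####.##...###.#
###.##..#.##.##
##.##...###.##.
#.##..#.##.##..
###...###.##..#

###...###.##..#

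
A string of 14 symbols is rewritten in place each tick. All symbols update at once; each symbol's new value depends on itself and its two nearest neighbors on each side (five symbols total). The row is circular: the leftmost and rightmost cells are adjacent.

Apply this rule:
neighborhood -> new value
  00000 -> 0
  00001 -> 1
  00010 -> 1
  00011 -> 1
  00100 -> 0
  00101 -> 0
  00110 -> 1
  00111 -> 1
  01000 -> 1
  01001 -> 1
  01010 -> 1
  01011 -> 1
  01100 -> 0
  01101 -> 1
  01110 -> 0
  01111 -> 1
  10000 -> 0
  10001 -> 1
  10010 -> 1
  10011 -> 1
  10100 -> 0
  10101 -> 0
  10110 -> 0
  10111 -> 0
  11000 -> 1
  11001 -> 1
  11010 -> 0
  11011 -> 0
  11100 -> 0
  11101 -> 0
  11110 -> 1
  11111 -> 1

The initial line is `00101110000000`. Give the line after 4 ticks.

11010001000000
11001110100011
10111000011111
00000101111111

00000101111111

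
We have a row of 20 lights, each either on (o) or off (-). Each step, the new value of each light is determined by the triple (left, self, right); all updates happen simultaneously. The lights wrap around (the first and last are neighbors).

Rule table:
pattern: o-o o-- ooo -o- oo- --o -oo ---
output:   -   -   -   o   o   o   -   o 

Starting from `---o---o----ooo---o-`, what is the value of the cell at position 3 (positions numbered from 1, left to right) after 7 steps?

o

oooo-ooo-ooo--o-ooo-
---o---o---o-oo---o-
oooo-ooo-ooo--o-ooo-  (repeats step 1; period 2)
step 7: oooo-ooo-ooo--o-ooo-
position 3 holds o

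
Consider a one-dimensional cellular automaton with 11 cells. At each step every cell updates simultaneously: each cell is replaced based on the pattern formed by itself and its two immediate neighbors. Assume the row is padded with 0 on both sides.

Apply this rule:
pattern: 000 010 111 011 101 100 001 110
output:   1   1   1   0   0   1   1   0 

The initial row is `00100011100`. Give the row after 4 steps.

10000011110

step 1: 11111101011
step 2: 01111001000
step 3: 10110111111
step 4: 10000011110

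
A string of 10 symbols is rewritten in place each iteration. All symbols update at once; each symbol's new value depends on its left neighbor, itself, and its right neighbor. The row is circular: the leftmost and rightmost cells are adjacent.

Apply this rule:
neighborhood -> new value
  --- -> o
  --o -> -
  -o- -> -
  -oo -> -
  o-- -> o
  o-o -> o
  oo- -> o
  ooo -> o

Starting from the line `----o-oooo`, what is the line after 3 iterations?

ooooo--o-o

iteration 1: ooo--o-ooo
iteration 2: oooo--o-oo
iteration 3: ooooo--o-o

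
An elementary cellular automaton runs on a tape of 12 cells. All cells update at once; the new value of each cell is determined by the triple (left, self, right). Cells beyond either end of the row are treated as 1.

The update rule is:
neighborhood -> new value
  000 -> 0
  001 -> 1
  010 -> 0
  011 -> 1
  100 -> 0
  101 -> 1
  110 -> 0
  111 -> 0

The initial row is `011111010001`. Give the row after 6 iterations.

010001101101

110000100011
000001000110
000010001101
000100011011
001000110110
010001101101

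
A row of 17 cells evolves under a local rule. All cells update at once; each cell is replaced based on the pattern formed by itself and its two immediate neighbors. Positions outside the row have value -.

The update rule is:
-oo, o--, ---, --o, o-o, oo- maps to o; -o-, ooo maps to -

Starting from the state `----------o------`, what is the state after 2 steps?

oooooooooo-oooooo
o--------ooo----o

o--------ooo----o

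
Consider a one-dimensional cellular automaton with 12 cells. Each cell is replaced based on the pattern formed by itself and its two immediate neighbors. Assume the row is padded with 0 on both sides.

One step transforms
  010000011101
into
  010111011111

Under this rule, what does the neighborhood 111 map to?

At position 8 the neighborhood is 111; the next row has 1 there.

1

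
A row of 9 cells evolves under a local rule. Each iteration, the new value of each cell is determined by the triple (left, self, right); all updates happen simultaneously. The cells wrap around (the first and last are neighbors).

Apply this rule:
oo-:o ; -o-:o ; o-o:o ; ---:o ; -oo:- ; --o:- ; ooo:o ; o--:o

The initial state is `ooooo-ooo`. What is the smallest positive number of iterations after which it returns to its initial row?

9

oooooo-oo
ooooooo-o
oooooooo-
-oooooooo
o-ooooooo
oo-oooooo
ooo-ooooo
oooo-oooo
ooooo-ooo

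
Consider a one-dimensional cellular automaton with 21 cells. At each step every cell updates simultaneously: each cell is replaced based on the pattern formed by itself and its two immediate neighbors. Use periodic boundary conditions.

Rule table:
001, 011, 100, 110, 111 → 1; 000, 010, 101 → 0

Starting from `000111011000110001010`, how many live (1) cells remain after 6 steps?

19

001111011101111010001
111111011101111001010
111111011101111110000
111111011101111111001
111111011101111111111
111111011101111111111
count of 1: 19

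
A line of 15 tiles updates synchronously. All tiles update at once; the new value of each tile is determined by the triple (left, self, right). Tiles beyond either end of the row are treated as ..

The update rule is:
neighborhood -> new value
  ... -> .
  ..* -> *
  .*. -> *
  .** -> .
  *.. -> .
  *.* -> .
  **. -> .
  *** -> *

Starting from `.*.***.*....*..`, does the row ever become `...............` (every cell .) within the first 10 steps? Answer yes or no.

no

**..*..*...**..
...**.**..*....
..*......**....
.**.....*......
*......**......
*.....*........
*....**........
*...*..........
*..**..........
*.*............
step 10 is *.*............, still not uniform .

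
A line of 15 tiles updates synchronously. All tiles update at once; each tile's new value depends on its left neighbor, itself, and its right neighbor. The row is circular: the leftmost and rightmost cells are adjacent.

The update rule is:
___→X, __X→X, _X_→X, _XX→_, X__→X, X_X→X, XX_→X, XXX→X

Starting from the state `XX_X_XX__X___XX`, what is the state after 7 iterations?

XXXX_XXXXXX_XXX

XXXXX_XXXXXXX_X
XXXXXX_XXXXXXX_
_XXXXXX_XXXXXXX
X_XXXXXX_XXXXXX
XX_XXXXXX_XXXXX
XXX_XXXXXX_XXXX
XXXX_XXXXXX_XXX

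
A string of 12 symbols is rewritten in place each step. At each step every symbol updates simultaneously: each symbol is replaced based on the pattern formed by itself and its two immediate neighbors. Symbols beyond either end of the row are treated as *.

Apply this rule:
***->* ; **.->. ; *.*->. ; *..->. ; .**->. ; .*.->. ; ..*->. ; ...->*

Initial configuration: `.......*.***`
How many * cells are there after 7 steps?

4

.*****....**
..***..**..*
...*........
.*...******.
...*..****..
.*.....**...
...***....*.
count of *: 4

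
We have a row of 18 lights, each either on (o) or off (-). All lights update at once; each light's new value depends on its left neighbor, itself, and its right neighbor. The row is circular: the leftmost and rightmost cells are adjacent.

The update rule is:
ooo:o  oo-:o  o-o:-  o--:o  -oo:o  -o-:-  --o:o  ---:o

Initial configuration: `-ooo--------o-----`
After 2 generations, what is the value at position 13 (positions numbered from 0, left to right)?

o

generation 1: oooooooooooo-ooooo
generation 2: oooooooooooo-ooooo
position 13 holds o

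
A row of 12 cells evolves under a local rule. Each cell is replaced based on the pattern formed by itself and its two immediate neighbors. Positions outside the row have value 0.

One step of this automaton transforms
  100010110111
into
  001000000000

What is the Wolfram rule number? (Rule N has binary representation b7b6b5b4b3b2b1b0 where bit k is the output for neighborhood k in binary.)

position 10: 111 → 0  (bit 7 = 0)
position 7: 110 → 0  (bit 6 = 0)
position 5: 101 → 0  (bit 5 = 0)
position 1: 100 → 0  (bit 4 = 0)
position 6: 011 → 0  (bit 3 = 0)
position 0: 010 → 0  (bit 2 = 0)
position 3: 001 → 0  (bit 1 = 0)
position 2: 000 → 1  (bit 0 = 1)
bits b7..b0 = 00000001 = 1

1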